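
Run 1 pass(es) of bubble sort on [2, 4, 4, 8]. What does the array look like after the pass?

After pass 1: [2, 4, 4, 8] (0 swaps)
Total swaps: 0


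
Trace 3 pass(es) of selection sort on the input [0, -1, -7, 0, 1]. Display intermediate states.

Pass 1: Select minimum -7 at index 2, swap -> [-7, -1, 0, 0, 1]
Pass 2: Select minimum -1 at index 1, swap -> [-7, -1, 0, 0, 1]
Pass 3: Select minimum 0 at index 2, swap -> [-7, -1, 0, 0, 1]


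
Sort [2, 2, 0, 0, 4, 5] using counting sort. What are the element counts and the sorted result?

Count array: [2, 0, 2, 0, 1, 1]
(count[i] = number of elements equal to i)
Cumulative count: [2, 2, 4, 4, 5, 6]
Sorted: [0, 0, 2, 2, 4, 5]


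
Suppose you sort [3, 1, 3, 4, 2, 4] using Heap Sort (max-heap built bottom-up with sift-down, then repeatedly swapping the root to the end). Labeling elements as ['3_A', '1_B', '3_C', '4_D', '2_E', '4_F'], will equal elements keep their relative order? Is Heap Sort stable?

Trace Heap Sort on the labeled array (the key is the number; the letter only tracks identity):
  Build max-heap: [4_D, 3_A, 4_F, 1_B, 2_E, 3_C]
  Swap root 4_D to index 5, re-heapify first 5 -> [4_F, 3_A, 3_C, 1_B, 2_E, 4_D]
  Swap root 4_F to index 4, re-heapify first 4 -> [3_A, 2_E, 3_C, 1_B, 4_F, 4_D]
  Swap root 3_A to index 3, re-heapify first 3 -> [3_C, 2_E, 1_B, 3_A, 4_F, 4_D]
  Swap root 3_C to index 2, re-heapify first 2 -> [2_E, 1_B, 3_C, 3_A, 4_F, 4_D]
  Swap root 2_E to index 1, re-heapify first 1 -> [1_B, 2_E, 3_C, 3_A, 4_F, 4_D]
Final order: [1_B, 2_E, 3_C, 3_A, 4_F, 4_D]
Equal keys:
  value 3: originally 3_A, 3_C; after sorting 3_C, 3_A -> order changed
  value 4: originally 4_D, 4_F; after sorting 4_F, 4_D -> order changed
Equal keys were reordered, so Heap Sort is not stable: heap construction and root-to-end swaps move elements without regard to the original order of equal keys. (One such input is enough; an unstable sort may happen to preserve order on other inputs, but it gives no guarantee.)
Answer: Not stable


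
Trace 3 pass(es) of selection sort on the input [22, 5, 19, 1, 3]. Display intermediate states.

Pass 1: Select minimum 1 at index 3, swap -> [1, 5, 19, 22, 3]
Pass 2: Select minimum 3 at index 4, swap -> [1, 3, 19, 22, 5]
Pass 3: Select minimum 5 at index 4, swap -> [1, 3, 5, 22, 19]


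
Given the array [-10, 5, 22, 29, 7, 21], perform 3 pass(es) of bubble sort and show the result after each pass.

After pass 1: [-10, 5, 22, 7, 21, 29] (2 swaps)
After pass 2: [-10, 5, 7, 21, 22, 29] (2 swaps)
After pass 3: [-10, 5, 7, 21, 22, 29] (0 swaps)
Total swaps: 4


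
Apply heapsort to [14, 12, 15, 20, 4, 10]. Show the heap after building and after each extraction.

Build heap: [20, 14, 15, 12, 4, 10]
Extract 20: [15, 14, 10, 12, 4, 20]
Extract 15: [14, 12, 10, 4, 15, 20]
Extract 14: [12, 4, 10, 14, 15, 20]
Extract 12: [10, 4, 12, 14, 15, 20]
Extract 10: [4, 10, 12, 14, 15, 20]


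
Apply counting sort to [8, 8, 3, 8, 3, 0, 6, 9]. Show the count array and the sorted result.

Count array: [1, 0, 0, 2, 0, 0, 1, 0, 3, 1]
(count[i] = number of elements equal to i)
Cumulative count: [1, 1, 1, 3, 3, 3, 4, 4, 7, 8]
Sorted: [0, 3, 3, 6, 8, 8, 8, 9]


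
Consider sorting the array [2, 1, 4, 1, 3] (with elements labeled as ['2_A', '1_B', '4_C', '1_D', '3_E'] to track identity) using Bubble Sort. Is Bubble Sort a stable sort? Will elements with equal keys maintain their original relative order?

Trace Bubble Sort on the labeled array (the key is the number; the letter only tracks identity):
  After pass 1: [1_B, 2_A, 1_D, 3_E, 4_C]
  After pass 2: [1_B, 1_D, 2_A, 3_E, 4_C]
  After pass 3: [1_B, 1_D, 2_A, 3_E, 4_C] (no swaps, done)
Final order: [1_B, 1_D, 2_A, 3_E, 4_C]
Equal keys:
  value 1: originally 1_B, 1_D; after sorting 1_B, 1_D -> order preserved
All equal keys kept their original relative order. Bubble Sort is stable: it only swaps adjacent elements when the left one is strictly greater, so equal keys never move past each other.
Answer: Stable


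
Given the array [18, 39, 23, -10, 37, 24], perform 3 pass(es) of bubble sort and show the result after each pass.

After pass 1: [18, 23, -10, 37, 24, 39] (4 swaps)
After pass 2: [18, -10, 23, 24, 37, 39] (2 swaps)
After pass 3: [-10, 18, 23, 24, 37, 39] (1 swaps)
Total swaps: 7


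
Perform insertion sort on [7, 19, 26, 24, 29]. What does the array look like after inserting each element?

First element 7 is already 'sorted'
Insert 19: shifted 0 elements -> [7, 19, 26, 24, 29]
Insert 26: shifted 0 elements -> [7, 19, 26, 24, 29]
Insert 24: shifted 1 elements -> [7, 19, 24, 26, 29]
Insert 29: shifted 0 elements -> [7, 19, 24, 26, 29]


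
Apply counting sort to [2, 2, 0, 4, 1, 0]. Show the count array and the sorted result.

Count array: [2, 1, 2, 0, 1]
(count[i] = number of elements equal to i)
Cumulative count: [2, 3, 5, 5, 6]
Sorted: [0, 0, 1, 2, 2, 4]


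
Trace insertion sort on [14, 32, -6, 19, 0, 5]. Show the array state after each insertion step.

First element 14 is already 'sorted'
Insert 32: shifted 0 elements -> [14, 32, -6, 19, 0, 5]
Insert -6: shifted 2 elements -> [-6, 14, 32, 19, 0, 5]
Insert 19: shifted 1 elements -> [-6, 14, 19, 32, 0, 5]
Insert 0: shifted 3 elements -> [-6, 0, 14, 19, 32, 5]
Insert 5: shifted 3 elements -> [-6, 0, 5, 14, 19, 32]


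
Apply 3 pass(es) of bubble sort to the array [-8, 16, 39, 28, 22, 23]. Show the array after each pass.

After pass 1: [-8, 16, 28, 22, 23, 39] (3 swaps)
After pass 2: [-8, 16, 22, 23, 28, 39] (2 swaps)
After pass 3: [-8, 16, 22, 23, 28, 39] (0 swaps)
Total swaps: 5


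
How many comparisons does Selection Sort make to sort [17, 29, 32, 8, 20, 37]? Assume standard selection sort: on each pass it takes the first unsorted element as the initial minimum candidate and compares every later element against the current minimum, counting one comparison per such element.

Pass 1: scan indices 1..5 for the minimum = 5 comparison(s); min is 8, place at index 0 -> [8, 29, 32, 17, 20, 37]
Pass 2: scan indices 2..5 for the minimum = 4 comparison(s); min is 17, place at index 1 -> [8, 17, 32, 29, 20, 37]
Pass 3: scan indices 3..5 for the minimum = 3 comparison(s); min is 20, place at index 2 -> [8, 17, 20, 29, 32, 37]
Pass 4: scan indices 4..5 for the minimum = 2 comparison(s); min is 29, place at index 3 -> [8, 17, 20, 29, 32, 37]
Pass 5: scan indices 5..5 for the minimum = 1 comparison(s); min is 32, place at index 4 -> [8, 17, 20, 29, 32, 37]
Selection sort always scans the whole unsorted suffix, so the count is (n-1) + (n-2) + ... + 1 = n(n-1)/2 = 6*5/2 = 15 regardless of the input order.
Total comparisons: 5 + 4 + 3 + 2 + 1 = 15


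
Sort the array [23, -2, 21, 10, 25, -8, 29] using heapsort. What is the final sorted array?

Build heap: [29, 25, 23, 10, -2, -8, 21]
Extract 29: [25, 21, 23, 10, -2, -8, 29]
Extract 25: [23, 21, -8, 10, -2, 25, 29]
Extract 23: [21, 10, -8, -2, 23, 25, 29]
Extract 21: [10, -2, -8, 21, 23, 25, 29]
Extract 10: [-2, -8, 10, 21, 23, 25, 29]
Extract -2: [-8, -2, 10, 21, 23, 25, 29]


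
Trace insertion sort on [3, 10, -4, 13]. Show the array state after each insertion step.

First element 3 is already 'sorted'
Insert 10: shifted 0 elements -> [3, 10, -4, 13]
Insert -4: shifted 2 elements -> [-4, 3, 10, 13]
Insert 13: shifted 0 elements -> [-4, 3, 10, 13]


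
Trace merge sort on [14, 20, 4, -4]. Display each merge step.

Divide and conquer:
  Merge [14] + [20] -> [14, 20]
  Merge [4] + [-4] -> [-4, 4]
  Merge [14, 20] + [-4, 4] -> [-4, 4, 14, 20]


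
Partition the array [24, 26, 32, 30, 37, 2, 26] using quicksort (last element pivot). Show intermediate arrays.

Partition 1: pivot=26 at index 3 -> [24, 26, 2, 26, 37, 32, 30]
Partition 2: pivot=2 at index 0 -> [2, 26, 24, 26, 37, 32, 30]
Partition 3: pivot=24 at index 1 -> [2, 24, 26, 26, 37, 32, 30]
Partition 4: pivot=30 at index 4 -> [2, 24, 26, 26, 30, 32, 37]
Partition 5: pivot=37 at index 6 -> [2, 24, 26, 26, 30, 32, 37]


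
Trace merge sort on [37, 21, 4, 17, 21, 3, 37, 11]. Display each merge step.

Divide and conquer:
  Merge [37] + [21] -> [21, 37]
  Merge [4] + [17] -> [4, 17]
  Merge [21, 37] + [4, 17] -> [4, 17, 21, 37]
  Merge [21] + [3] -> [3, 21]
  Merge [37] + [11] -> [11, 37]
  Merge [3, 21] + [11, 37] -> [3, 11, 21, 37]
  Merge [4, 17, 21, 37] + [3, 11, 21, 37] -> [3, 4, 11, 17, 21, 21, 37, 37]


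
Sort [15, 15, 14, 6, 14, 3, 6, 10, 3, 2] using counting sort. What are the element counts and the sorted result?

Count array: [0, 0, 1, 2, 0, 0, 2, 0, 0, 0, 1, 0, 0, 0, 2, 2]
(count[i] = number of elements equal to i)
Cumulative count: [0, 0, 1, 3, 3, 3, 5, 5, 5, 5, 6, 6, 6, 6, 8, 10]
Sorted: [2, 3, 3, 6, 6, 10, 14, 14, 15, 15]


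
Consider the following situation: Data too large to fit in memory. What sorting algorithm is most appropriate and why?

Best choice: External merge sort
Reason: Minimizes disk I/O by sequential reads/writes


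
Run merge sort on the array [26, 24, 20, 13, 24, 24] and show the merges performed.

Divide and conquer:
  Merge [24] + [20] -> [20, 24]
  Merge [26] + [20, 24] -> [20, 24, 26]
  Merge [24] + [24] -> [24, 24]
  Merge [13] + [24, 24] -> [13, 24, 24]
  Merge [20, 24, 26] + [13, 24, 24] -> [13, 20, 24, 24, 24, 26]


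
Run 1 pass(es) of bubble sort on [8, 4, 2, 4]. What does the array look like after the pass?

After pass 1: [4, 2, 4, 8] (3 swaps)
Total swaps: 3


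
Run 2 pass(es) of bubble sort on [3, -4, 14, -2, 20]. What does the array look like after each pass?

After pass 1: [-4, 3, -2, 14, 20] (2 swaps)
After pass 2: [-4, -2, 3, 14, 20] (1 swaps)
Total swaps: 3


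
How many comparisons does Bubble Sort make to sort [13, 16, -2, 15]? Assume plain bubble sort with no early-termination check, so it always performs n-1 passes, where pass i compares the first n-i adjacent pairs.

Pass 1: compare adjacent pairs (0,1)..(2,3) = 3 comparison(s), 2 swap(s) -> [13, -2, 15, 16]
Pass 2: compare adjacent pairs (0,1)..(1,2) = 2 comparison(s), 1 swap(s) -> [-2, 13, 15, 16]
Pass 3: compare adjacent pairs (0,1)..(0,1) = 1 comparison(s), 0 swap(s) -> [-2, 13, 15, 16]
Total comparisons: 3 + 2 + 1 = 6


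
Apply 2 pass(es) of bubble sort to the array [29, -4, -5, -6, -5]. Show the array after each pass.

After pass 1: [-4, -5, -6, -5, 29] (4 swaps)
After pass 2: [-5, -6, -5, -4, 29] (3 swaps)
Total swaps: 7


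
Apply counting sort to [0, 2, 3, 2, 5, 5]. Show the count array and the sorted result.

Count array: [1, 0, 2, 1, 0, 2]
(count[i] = number of elements equal to i)
Cumulative count: [1, 1, 3, 4, 4, 6]
Sorted: [0, 2, 2, 3, 5, 5]


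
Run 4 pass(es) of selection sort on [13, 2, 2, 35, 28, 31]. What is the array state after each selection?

Pass 1: Select minimum 2 at index 1, swap -> [2, 13, 2, 35, 28, 31]
Pass 2: Select minimum 2 at index 2, swap -> [2, 2, 13, 35, 28, 31]
Pass 3: Select minimum 13 at index 2, swap -> [2, 2, 13, 35, 28, 31]
Pass 4: Select minimum 28 at index 4, swap -> [2, 2, 13, 28, 35, 31]


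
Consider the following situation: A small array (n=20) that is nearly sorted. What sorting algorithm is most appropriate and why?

Best choice: Insertion sort
Reason: Insertion sort is O(n) for nearly sorted arrays and has low overhead


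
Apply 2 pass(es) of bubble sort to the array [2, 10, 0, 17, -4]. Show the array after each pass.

After pass 1: [2, 0, 10, -4, 17] (2 swaps)
After pass 2: [0, 2, -4, 10, 17] (2 swaps)
Total swaps: 4


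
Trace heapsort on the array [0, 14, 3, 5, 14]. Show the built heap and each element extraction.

Build heap: [14, 14, 3, 5, 0]
Extract 14: [14, 5, 3, 0, 14]
Extract 14: [5, 0, 3, 14, 14]
Extract 5: [3, 0, 5, 14, 14]
Extract 3: [0, 3, 5, 14, 14]


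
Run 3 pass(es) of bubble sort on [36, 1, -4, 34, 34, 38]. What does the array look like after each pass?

After pass 1: [1, -4, 34, 34, 36, 38] (4 swaps)
After pass 2: [-4, 1, 34, 34, 36, 38] (1 swaps)
After pass 3: [-4, 1, 34, 34, 36, 38] (0 swaps)
Total swaps: 5


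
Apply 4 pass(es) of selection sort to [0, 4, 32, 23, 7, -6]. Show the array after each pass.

Pass 1: Select minimum -6 at index 5, swap -> [-6, 4, 32, 23, 7, 0]
Pass 2: Select minimum 0 at index 5, swap -> [-6, 0, 32, 23, 7, 4]
Pass 3: Select minimum 4 at index 5, swap -> [-6, 0, 4, 23, 7, 32]
Pass 4: Select minimum 7 at index 4, swap -> [-6, 0, 4, 7, 23, 32]


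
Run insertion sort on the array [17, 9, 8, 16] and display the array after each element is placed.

First element 17 is already 'sorted'
Insert 9: shifted 1 elements -> [9, 17, 8, 16]
Insert 8: shifted 2 elements -> [8, 9, 17, 16]
Insert 16: shifted 1 elements -> [8, 9, 16, 17]


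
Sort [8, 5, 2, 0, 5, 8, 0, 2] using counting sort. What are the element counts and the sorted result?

Count array: [2, 0, 2, 0, 0, 2, 0, 0, 2]
(count[i] = number of elements equal to i)
Cumulative count: [2, 2, 4, 4, 4, 6, 6, 6, 8]
Sorted: [0, 0, 2, 2, 5, 5, 8, 8]


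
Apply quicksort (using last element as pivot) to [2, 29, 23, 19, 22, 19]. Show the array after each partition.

Partition 1: pivot=19 at index 2 -> [2, 19, 19, 29, 22, 23]
Partition 2: pivot=19 at index 1 -> [2, 19, 19, 29, 22, 23]
Partition 3: pivot=23 at index 4 -> [2, 19, 19, 22, 23, 29]


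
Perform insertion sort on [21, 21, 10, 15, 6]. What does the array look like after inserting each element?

First element 21 is already 'sorted'
Insert 21: shifted 0 elements -> [21, 21, 10, 15, 6]
Insert 10: shifted 2 elements -> [10, 21, 21, 15, 6]
Insert 15: shifted 2 elements -> [10, 15, 21, 21, 6]
Insert 6: shifted 4 elements -> [6, 10, 15, 21, 21]


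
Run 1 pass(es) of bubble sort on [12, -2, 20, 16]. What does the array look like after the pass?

After pass 1: [-2, 12, 16, 20] (2 swaps)
Total swaps: 2


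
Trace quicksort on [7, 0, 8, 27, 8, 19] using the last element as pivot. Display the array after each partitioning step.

Partition 1: pivot=19 at index 4 -> [7, 0, 8, 8, 19, 27]
Partition 2: pivot=8 at index 3 -> [7, 0, 8, 8, 19, 27]
Partition 3: pivot=8 at index 2 -> [7, 0, 8, 8, 19, 27]
Partition 4: pivot=0 at index 0 -> [0, 7, 8, 8, 19, 27]


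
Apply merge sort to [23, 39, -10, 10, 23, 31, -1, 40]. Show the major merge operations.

Divide and conquer:
  Merge [23] + [39] -> [23, 39]
  Merge [-10] + [10] -> [-10, 10]
  Merge [23, 39] + [-10, 10] -> [-10, 10, 23, 39]
  Merge [23] + [31] -> [23, 31]
  Merge [-1] + [40] -> [-1, 40]
  Merge [23, 31] + [-1, 40] -> [-1, 23, 31, 40]
  Merge [-10, 10, 23, 39] + [-1, 23, 31, 40] -> [-10, -1, 10, 23, 23, 31, 39, 40]


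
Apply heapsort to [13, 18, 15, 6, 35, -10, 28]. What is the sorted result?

Build heap: [35, 18, 28, 6, 13, -10, 15]
Extract 35: [28, 18, 15, 6, 13, -10, 35]
Extract 28: [18, 13, 15, 6, -10, 28, 35]
Extract 18: [15, 13, -10, 6, 18, 28, 35]
Extract 15: [13, 6, -10, 15, 18, 28, 35]
Extract 13: [6, -10, 13, 15, 18, 28, 35]
Extract 6: [-10, 6, 13, 15, 18, 28, 35]


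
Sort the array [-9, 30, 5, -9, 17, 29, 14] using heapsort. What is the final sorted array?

Build heap: [30, 17, 29, -9, -9, 5, 14]
Extract 30: [29, 17, 14, -9, -9, 5, 30]
Extract 29: [17, 5, 14, -9, -9, 29, 30]
Extract 17: [14, 5, -9, -9, 17, 29, 30]
Extract 14: [5, -9, -9, 14, 17, 29, 30]
Extract 5: [-9, -9, 5, 14, 17, 29, 30]
Extract -9: [-9, -9, 5, 14, 17, 29, 30]


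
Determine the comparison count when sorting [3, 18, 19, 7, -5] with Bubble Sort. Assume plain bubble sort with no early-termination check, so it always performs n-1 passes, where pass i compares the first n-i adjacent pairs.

Pass 1: compare adjacent pairs (0,1)..(3,4) = 4 comparison(s), 2 swap(s) -> [3, 18, 7, -5, 19]
Pass 2: compare adjacent pairs (0,1)..(2,3) = 3 comparison(s), 2 swap(s) -> [3, 7, -5, 18, 19]
Pass 3: compare adjacent pairs (0,1)..(1,2) = 2 comparison(s), 1 swap(s) -> [3, -5, 7, 18, 19]
Pass 4: compare adjacent pairs (0,1)..(0,1) = 1 comparison(s), 1 swap(s) -> [-5, 3, 7, 18, 19]
Total comparisons: 4 + 3 + 2 + 1 = 10


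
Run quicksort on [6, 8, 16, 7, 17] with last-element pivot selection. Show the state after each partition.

Partition 1: pivot=17 at index 4 -> [6, 8, 16, 7, 17]
Partition 2: pivot=7 at index 1 -> [6, 7, 16, 8, 17]
Partition 3: pivot=8 at index 2 -> [6, 7, 8, 16, 17]


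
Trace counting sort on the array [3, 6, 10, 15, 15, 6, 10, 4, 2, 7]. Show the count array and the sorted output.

Count array: [0, 0, 1, 1, 1, 0, 2, 1, 0, 0, 2, 0, 0, 0, 0, 2]
(count[i] = number of elements equal to i)
Cumulative count: [0, 0, 1, 2, 3, 3, 5, 6, 6, 6, 8, 8, 8, 8, 8, 10]
Sorted: [2, 3, 4, 6, 6, 7, 10, 10, 15, 15]


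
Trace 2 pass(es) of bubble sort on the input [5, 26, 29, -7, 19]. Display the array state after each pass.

After pass 1: [5, 26, -7, 19, 29] (2 swaps)
After pass 2: [5, -7, 19, 26, 29] (2 swaps)
Total swaps: 4


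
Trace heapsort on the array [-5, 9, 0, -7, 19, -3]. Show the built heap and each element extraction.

Build heap: [19, 9, 0, -7, -5, -3]
Extract 19: [9, -3, 0, -7, -5, 19]
Extract 9: [0, -3, -5, -7, 9, 19]
Extract 0: [-3, -7, -5, 0, 9, 19]
Extract -3: [-5, -7, -3, 0, 9, 19]
Extract -5: [-7, -5, -3, 0, 9, 19]


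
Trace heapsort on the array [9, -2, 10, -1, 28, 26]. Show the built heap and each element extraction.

Build heap: [28, 9, 26, -1, -2, 10]
Extract 28: [26, 9, 10, -1, -2, 28]
Extract 26: [10, 9, -2, -1, 26, 28]
Extract 10: [9, -1, -2, 10, 26, 28]
Extract 9: [-1, -2, 9, 10, 26, 28]
Extract -1: [-2, -1, 9, 10, 26, 28]


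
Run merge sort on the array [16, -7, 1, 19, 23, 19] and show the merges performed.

Divide and conquer:
  Merge [-7] + [1] -> [-7, 1]
  Merge [16] + [-7, 1] -> [-7, 1, 16]
  Merge [23] + [19] -> [19, 23]
  Merge [19] + [19, 23] -> [19, 19, 23]
  Merge [-7, 1, 16] + [19, 19, 23] -> [-7, 1, 16, 19, 19, 23]


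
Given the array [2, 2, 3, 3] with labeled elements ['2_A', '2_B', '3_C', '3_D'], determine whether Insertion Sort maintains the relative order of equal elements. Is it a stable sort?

Trace Insertion Sort on the labeled array (the key is the number; the letter only tracks identity):
  Insert 2_B at index 1: [2_A, 2_B, 3_C, 3_D]
  Insert 3_C at index 2: [2_A, 2_B, 3_C, 3_D]
  Insert 3_D at index 3: [2_A, 2_B, 3_C, 3_D]
Final order: [2_A, 2_B, 3_C, 3_D]
Equal keys:
  value 2: originally 2_A, 2_B; after sorting 2_A, 2_B -> order preserved
  value 3: originally 3_C, 3_D; after sorting 3_C, 3_D -> order preserved
All equal keys kept their original relative order. Insertion Sort is stable: elements are shifted only while they are strictly greater than the key, so a key is inserted after any equal elements already placed.
Answer: Stable


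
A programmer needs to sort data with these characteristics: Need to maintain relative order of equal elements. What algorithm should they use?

Best choice: Merge sort or Insertion sort
Reason: Both are stable; quicksort and heapsort are not stable


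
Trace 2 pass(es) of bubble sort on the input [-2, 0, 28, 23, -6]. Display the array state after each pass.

After pass 1: [-2, 0, 23, -6, 28] (2 swaps)
After pass 2: [-2, 0, -6, 23, 28] (1 swaps)
Total swaps: 3


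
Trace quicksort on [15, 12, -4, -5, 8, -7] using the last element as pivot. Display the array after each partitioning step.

Partition 1: pivot=-7 at index 0 -> [-7, 12, -4, -5, 8, 15]
Partition 2: pivot=15 at index 5 -> [-7, 12, -4, -5, 8, 15]
Partition 3: pivot=8 at index 3 -> [-7, -4, -5, 8, 12, 15]
Partition 4: pivot=-5 at index 1 -> [-7, -5, -4, 8, 12, 15]


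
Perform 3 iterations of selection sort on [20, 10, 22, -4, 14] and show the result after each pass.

Pass 1: Select minimum -4 at index 3, swap -> [-4, 10, 22, 20, 14]
Pass 2: Select minimum 10 at index 1, swap -> [-4, 10, 22, 20, 14]
Pass 3: Select minimum 14 at index 4, swap -> [-4, 10, 14, 20, 22]


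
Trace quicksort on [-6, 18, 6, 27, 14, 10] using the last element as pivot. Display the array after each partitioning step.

Partition 1: pivot=10 at index 2 -> [-6, 6, 10, 27, 14, 18]
Partition 2: pivot=6 at index 1 -> [-6, 6, 10, 27, 14, 18]
Partition 3: pivot=18 at index 4 -> [-6, 6, 10, 14, 18, 27]


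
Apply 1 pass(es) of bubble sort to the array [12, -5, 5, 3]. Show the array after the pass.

After pass 1: [-5, 5, 3, 12] (3 swaps)
Total swaps: 3


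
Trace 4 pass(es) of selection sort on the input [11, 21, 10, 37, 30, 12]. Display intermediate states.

Pass 1: Select minimum 10 at index 2, swap -> [10, 21, 11, 37, 30, 12]
Pass 2: Select minimum 11 at index 2, swap -> [10, 11, 21, 37, 30, 12]
Pass 3: Select minimum 12 at index 5, swap -> [10, 11, 12, 37, 30, 21]
Pass 4: Select minimum 21 at index 5, swap -> [10, 11, 12, 21, 30, 37]


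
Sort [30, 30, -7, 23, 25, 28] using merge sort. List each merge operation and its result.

Divide and conquer:
  Merge [30] + [-7] -> [-7, 30]
  Merge [30] + [-7, 30] -> [-7, 30, 30]
  Merge [25] + [28] -> [25, 28]
  Merge [23] + [25, 28] -> [23, 25, 28]
  Merge [-7, 30, 30] + [23, 25, 28] -> [-7, 23, 25, 28, 30, 30]


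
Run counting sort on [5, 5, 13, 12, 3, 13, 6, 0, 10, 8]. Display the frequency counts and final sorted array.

Count array: [1, 0, 0, 1, 0, 2, 1, 0, 1, 0, 1, 0, 1, 2]
(count[i] = number of elements equal to i)
Cumulative count: [1, 1, 1, 2, 2, 4, 5, 5, 6, 6, 7, 7, 8, 10]
Sorted: [0, 3, 5, 5, 6, 8, 10, 12, 13, 13]


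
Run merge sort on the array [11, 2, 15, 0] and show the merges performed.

Divide and conquer:
  Merge [11] + [2] -> [2, 11]
  Merge [15] + [0] -> [0, 15]
  Merge [2, 11] + [0, 15] -> [0, 2, 11, 15]


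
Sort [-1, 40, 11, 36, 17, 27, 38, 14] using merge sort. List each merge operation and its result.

Divide and conquer:
  Merge [-1] + [40] -> [-1, 40]
  Merge [11] + [36] -> [11, 36]
  Merge [-1, 40] + [11, 36] -> [-1, 11, 36, 40]
  Merge [17] + [27] -> [17, 27]
  Merge [38] + [14] -> [14, 38]
  Merge [17, 27] + [14, 38] -> [14, 17, 27, 38]
  Merge [-1, 11, 36, 40] + [14, 17, 27, 38] -> [-1, 11, 14, 17, 27, 36, 38, 40]


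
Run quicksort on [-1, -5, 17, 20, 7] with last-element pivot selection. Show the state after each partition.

Partition 1: pivot=7 at index 2 -> [-1, -5, 7, 20, 17]
Partition 2: pivot=-5 at index 0 -> [-5, -1, 7, 20, 17]
Partition 3: pivot=17 at index 3 -> [-5, -1, 7, 17, 20]


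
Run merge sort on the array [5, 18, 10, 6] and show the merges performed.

Divide and conquer:
  Merge [5] + [18] -> [5, 18]
  Merge [10] + [6] -> [6, 10]
  Merge [5, 18] + [6, 10] -> [5, 6, 10, 18]


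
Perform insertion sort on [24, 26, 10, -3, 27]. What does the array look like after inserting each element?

First element 24 is already 'sorted'
Insert 26: shifted 0 elements -> [24, 26, 10, -3, 27]
Insert 10: shifted 2 elements -> [10, 24, 26, -3, 27]
Insert -3: shifted 3 elements -> [-3, 10, 24, 26, 27]
Insert 27: shifted 0 elements -> [-3, 10, 24, 26, 27]


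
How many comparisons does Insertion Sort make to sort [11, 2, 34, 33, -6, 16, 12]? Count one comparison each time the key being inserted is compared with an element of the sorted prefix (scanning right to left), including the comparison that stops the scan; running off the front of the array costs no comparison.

Insert 2: 11 > 2 (shift), reached front = 1 comparison(s) -> [2, 11, 34, 33, -6, 16, 12]
Insert 34: 11 <= 34 (stop) = 1 comparison(s) -> [2, 11, 34, 33, -6, 16, 12]
Insert 33: 34 > 33 (shift), 11 <= 33 (stop) = 2 comparison(s) -> [2, 11, 33, 34, -6, 16, 12]
Insert -6: 34 > -6 (shift), 33 > -6 (shift), 11 > -6 (shift), 2 > -6 (shift), reached front = 4 comparison(s) -> [-6, 2, 11, 33, 34, 16, 12]
Insert 16: 34 > 16 (shift), 33 > 16 (shift), 11 <= 16 (stop) = 3 comparison(s) -> [-6, 2, 11, 16, 33, 34, 12]
Insert 12: 34 > 12 (shift), 33 > 12 (shift), 16 > 12 (shift), 11 <= 12 (stop) = 4 comparison(s) -> [-6, 2, 11, 12, 16, 33, 34]
Total comparisons: 1 + 1 + 2 + 4 + 3 + 4 = 15


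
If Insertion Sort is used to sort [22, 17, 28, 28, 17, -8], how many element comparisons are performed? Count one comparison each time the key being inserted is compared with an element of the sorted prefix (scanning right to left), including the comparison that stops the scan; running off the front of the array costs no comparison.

Insert 17: 22 > 17 (shift), reached front = 1 comparison(s) -> [17, 22, 28, 28, 17, -8]
Insert 28: 22 <= 28 (stop) = 1 comparison(s) -> [17, 22, 28, 28, 17, -8]
Insert 28: 28 <= 28 (stop) = 1 comparison(s) -> [17, 22, 28, 28, 17, -8]
Insert 17: 28 > 17 (shift), 28 > 17 (shift), 22 > 17 (shift), 17 <= 17 (stop) = 4 comparison(s) -> [17, 17, 22, 28, 28, -8]
Insert -8: 28 > -8 (shift), 28 > -8 (shift), 22 > -8 (shift), 17 > -8 (shift), 17 > -8 (shift), reached front = 5 comparison(s) -> [-8, 17, 17, 22, 28, 28]
Total comparisons: 1 + 1 + 1 + 4 + 5 = 12


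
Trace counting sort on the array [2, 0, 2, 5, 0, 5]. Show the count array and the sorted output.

Count array: [2, 0, 2, 0, 0, 2]
(count[i] = number of elements equal to i)
Cumulative count: [2, 2, 4, 4, 4, 6]
Sorted: [0, 0, 2, 2, 5, 5]


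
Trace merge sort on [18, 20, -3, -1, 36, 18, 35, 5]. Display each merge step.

Divide and conquer:
  Merge [18] + [20] -> [18, 20]
  Merge [-3] + [-1] -> [-3, -1]
  Merge [18, 20] + [-3, -1] -> [-3, -1, 18, 20]
  Merge [36] + [18] -> [18, 36]
  Merge [35] + [5] -> [5, 35]
  Merge [18, 36] + [5, 35] -> [5, 18, 35, 36]
  Merge [-3, -1, 18, 20] + [5, 18, 35, 36] -> [-3, -1, 5, 18, 18, 20, 35, 36]


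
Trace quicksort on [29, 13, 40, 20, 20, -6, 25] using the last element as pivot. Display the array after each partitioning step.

Partition 1: pivot=25 at index 4 -> [13, 20, 20, -6, 25, 29, 40]
Partition 2: pivot=-6 at index 0 -> [-6, 20, 20, 13, 25, 29, 40]
Partition 3: pivot=13 at index 1 -> [-6, 13, 20, 20, 25, 29, 40]
Partition 4: pivot=20 at index 3 -> [-6, 13, 20, 20, 25, 29, 40]
Partition 5: pivot=40 at index 6 -> [-6, 13, 20, 20, 25, 29, 40]


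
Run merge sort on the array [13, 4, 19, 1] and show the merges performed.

Divide and conquer:
  Merge [13] + [4] -> [4, 13]
  Merge [19] + [1] -> [1, 19]
  Merge [4, 13] + [1, 19] -> [1, 4, 13, 19]


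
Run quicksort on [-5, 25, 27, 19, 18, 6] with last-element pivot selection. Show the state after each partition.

Partition 1: pivot=6 at index 1 -> [-5, 6, 27, 19, 18, 25]
Partition 2: pivot=25 at index 4 -> [-5, 6, 19, 18, 25, 27]
Partition 3: pivot=18 at index 2 -> [-5, 6, 18, 19, 25, 27]


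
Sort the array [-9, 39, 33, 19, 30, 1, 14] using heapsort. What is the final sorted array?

Build heap: [39, 30, 33, 19, -9, 1, 14]
Extract 39: [33, 30, 14, 19, -9, 1, 39]
Extract 33: [30, 19, 14, 1, -9, 33, 39]
Extract 30: [19, 1, 14, -9, 30, 33, 39]
Extract 19: [14, 1, -9, 19, 30, 33, 39]
Extract 14: [1, -9, 14, 19, 30, 33, 39]
Extract 1: [-9, 1, 14, 19, 30, 33, 39]


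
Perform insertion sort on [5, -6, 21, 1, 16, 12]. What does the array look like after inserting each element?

First element 5 is already 'sorted'
Insert -6: shifted 1 elements -> [-6, 5, 21, 1, 16, 12]
Insert 21: shifted 0 elements -> [-6, 5, 21, 1, 16, 12]
Insert 1: shifted 2 elements -> [-6, 1, 5, 21, 16, 12]
Insert 16: shifted 1 elements -> [-6, 1, 5, 16, 21, 12]
Insert 12: shifted 2 elements -> [-6, 1, 5, 12, 16, 21]


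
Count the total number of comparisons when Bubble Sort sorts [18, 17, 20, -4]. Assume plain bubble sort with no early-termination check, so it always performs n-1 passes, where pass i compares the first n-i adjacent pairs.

Pass 1: compare adjacent pairs (0,1)..(2,3) = 3 comparison(s), 2 swap(s) -> [17, 18, -4, 20]
Pass 2: compare adjacent pairs (0,1)..(1,2) = 2 comparison(s), 1 swap(s) -> [17, -4, 18, 20]
Pass 3: compare adjacent pairs (0,1)..(0,1) = 1 comparison(s), 1 swap(s) -> [-4, 17, 18, 20]
Total comparisons: 3 + 2 + 1 = 6


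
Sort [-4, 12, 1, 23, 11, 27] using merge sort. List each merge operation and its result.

Divide and conquer:
  Merge [12] + [1] -> [1, 12]
  Merge [-4] + [1, 12] -> [-4, 1, 12]
  Merge [11] + [27] -> [11, 27]
  Merge [23] + [11, 27] -> [11, 23, 27]
  Merge [-4, 1, 12] + [11, 23, 27] -> [-4, 1, 11, 12, 23, 27]


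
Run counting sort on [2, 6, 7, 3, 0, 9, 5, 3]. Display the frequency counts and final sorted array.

Count array: [1, 0, 1, 2, 0, 1, 1, 1, 0, 1]
(count[i] = number of elements equal to i)
Cumulative count: [1, 1, 2, 4, 4, 5, 6, 7, 7, 8]
Sorted: [0, 2, 3, 3, 5, 6, 7, 9]


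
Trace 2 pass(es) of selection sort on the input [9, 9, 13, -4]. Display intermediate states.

Pass 1: Select minimum -4 at index 3, swap -> [-4, 9, 13, 9]
Pass 2: Select minimum 9 at index 1, swap -> [-4, 9, 13, 9]


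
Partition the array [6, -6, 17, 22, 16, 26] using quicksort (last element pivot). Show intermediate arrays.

Partition 1: pivot=26 at index 5 -> [6, -6, 17, 22, 16, 26]
Partition 2: pivot=16 at index 2 -> [6, -6, 16, 22, 17, 26]
Partition 3: pivot=-6 at index 0 -> [-6, 6, 16, 22, 17, 26]
Partition 4: pivot=17 at index 3 -> [-6, 6, 16, 17, 22, 26]


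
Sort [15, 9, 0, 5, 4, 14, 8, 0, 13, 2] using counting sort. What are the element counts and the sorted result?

Count array: [2, 0, 1, 0, 1, 1, 0, 0, 1, 1, 0, 0, 0, 1, 1, 1]
(count[i] = number of elements equal to i)
Cumulative count: [2, 2, 3, 3, 4, 5, 5, 5, 6, 7, 7, 7, 7, 8, 9, 10]
Sorted: [0, 0, 2, 4, 5, 8, 9, 13, 14, 15]


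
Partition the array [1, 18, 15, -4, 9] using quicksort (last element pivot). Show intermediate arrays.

Partition 1: pivot=9 at index 2 -> [1, -4, 9, 18, 15]
Partition 2: pivot=-4 at index 0 -> [-4, 1, 9, 18, 15]
Partition 3: pivot=15 at index 3 -> [-4, 1, 9, 15, 18]


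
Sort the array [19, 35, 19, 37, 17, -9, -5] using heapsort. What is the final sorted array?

Build heap: [37, 35, 19, 19, 17, -9, -5]
Extract 37: [35, 19, 19, -5, 17, -9, 37]
Extract 35: [19, 17, 19, -5, -9, 35, 37]
Extract 19: [19, 17, -9, -5, 19, 35, 37]
Extract 19: [17, -5, -9, 19, 19, 35, 37]
Extract 17: [-5, -9, 17, 19, 19, 35, 37]
Extract -5: [-9, -5, 17, 19, 19, 35, 37]


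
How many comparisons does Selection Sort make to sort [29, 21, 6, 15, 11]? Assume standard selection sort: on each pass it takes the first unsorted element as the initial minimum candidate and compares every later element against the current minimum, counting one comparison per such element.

Pass 1: scan indices 1..4 for the minimum = 4 comparison(s); min is 6, place at index 0 -> [6, 21, 29, 15, 11]
Pass 2: scan indices 2..4 for the minimum = 3 comparison(s); min is 11, place at index 1 -> [6, 11, 29, 15, 21]
Pass 3: scan indices 3..4 for the minimum = 2 comparison(s); min is 15, place at index 2 -> [6, 11, 15, 29, 21]
Pass 4: scan indices 4..4 for the minimum = 1 comparison(s); min is 21, place at index 3 -> [6, 11, 15, 21, 29]
Selection sort always scans the whole unsorted suffix, so the count is (n-1) + (n-2) + ... + 1 = n(n-1)/2 = 5*4/2 = 10 regardless of the input order.
Total comparisons: 4 + 3 + 2 + 1 = 10


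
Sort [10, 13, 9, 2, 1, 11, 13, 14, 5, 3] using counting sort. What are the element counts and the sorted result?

Count array: [0, 1, 1, 1, 0, 1, 0, 0, 0, 1, 1, 1, 0, 2, 1]
(count[i] = number of elements equal to i)
Cumulative count: [0, 1, 2, 3, 3, 4, 4, 4, 4, 5, 6, 7, 7, 9, 10]
Sorted: [1, 2, 3, 5, 9, 10, 11, 13, 13, 14]


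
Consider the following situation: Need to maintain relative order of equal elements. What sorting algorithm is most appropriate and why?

Best choice: Merge sort or Insertion sort
Reason: Both are stable; quicksort and heapsort are not stable


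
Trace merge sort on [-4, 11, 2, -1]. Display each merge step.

Divide and conquer:
  Merge [-4] + [11] -> [-4, 11]
  Merge [2] + [-1] -> [-1, 2]
  Merge [-4, 11] + [-1, 2] -> [-4, -1, 2, 11]


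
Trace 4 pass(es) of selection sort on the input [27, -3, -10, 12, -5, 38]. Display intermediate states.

Pass 1: Select minimum -10 at index 2, swap -> [-10, -3, 27, 12, -5, 38]
Pass 2: Select minimum -5 at index 4, swap -> [-10, -5, 27, 12, -3, 38]
Pass 3: Select minimum -3 at index 4, swap -> [-10, -5, -3, 12, 27, 38]
Pass 4: Select minimum 12 at index 3, swap -> [-10, -5, -3, 12, 27, 38]


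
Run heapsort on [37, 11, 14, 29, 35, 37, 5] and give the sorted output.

Build heap: [37, 35, 37, 29, 11, 14, 5]
Extract 37: [37, 35, 14, 29, 11, 5, 37]
Extract 37: [35, 29, 14, 5, 11, 37, 37]
Extract 35: [29, 11, 14, 5, 35, 37, 37]
Extract 29: [14, 11, 5, 29, 35, 37, 37]
Extract 14: [11, 5, 14, 29, 35, 37, 37]
Extract 11: [5, 11, 14, 29, 35, 37, 37]


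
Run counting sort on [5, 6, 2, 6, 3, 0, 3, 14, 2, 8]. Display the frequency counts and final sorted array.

Count array: [1, 0, 2, 2, 0, 1, 2, 0, 1, 0, 0, 0, 0, 0, 1]
(count[i] = number of elements equal to i)
Cumulative count: [1, 1, 3, 5, 5, 6, 8, 8, 9, 9, 9, 9, 9, 9, 10]
Sorted: [0, 2, 2, 3, 3, 5, 6, 6, 8, 14]


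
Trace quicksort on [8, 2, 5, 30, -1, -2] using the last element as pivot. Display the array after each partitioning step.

Partition 1: pivot=-2 at index 0 -> [-2, 2, 5, 30, -1, 8]
Partition 2: pivot=8 at index 4 -> [-2, 2, 5, -1, 8, 30]
Partition 3: pivot=-1 at index 1 -> [-2, -1, 5, 2, 8, 30]
Partition 4: pivot=2 at index 2 -> [-2, -1, 2, 5, 8, 30]


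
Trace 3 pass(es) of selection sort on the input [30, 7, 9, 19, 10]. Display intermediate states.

Pass 1: Select minimum 7 at index 1, swap -> [7, 30, 9, 19, 10]
Pass 2: Select minimum 9 at index 2, swap -> [7, 9, 30, 19, 10]
Pass 3: Select minimum 10 at index 4, swap -> [7, 9, 10, 19, 30]


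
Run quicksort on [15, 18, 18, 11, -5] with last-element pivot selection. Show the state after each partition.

Partition 1: pivot=-5 at index 0 -> [-5, 18, 18, 11, 15]
Partition 2: pivot=15 at index 2 -> [-5, 11, 15, 18, 18]
Partition 3: pivot=18 at index 4 -> [-5, 11, 15, 18, 18]


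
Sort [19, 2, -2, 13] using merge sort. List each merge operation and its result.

Divide and conquer:
  Merge [19] + [2] -> [2, 19]
  Merge [-2] + [13] -> [-2, 13]
  Merge [2, 19] + [-2, 13] -> [-2, 2, 13, 19]


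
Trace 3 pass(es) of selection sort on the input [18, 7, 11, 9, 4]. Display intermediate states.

Pass 1: Select minimum 4 at index 4, swap -> [4, 7, 11, 9, 18]
Pass 2: Select minimum 7 at index 1, swap -> [4, 7, 11, 9, 18]
Pass 3: Select minimum 9 at index 3, swap -> [4, 7, 9, 11, 18]


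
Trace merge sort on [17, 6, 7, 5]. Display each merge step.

Divide and conquer:
  Merge [17] + [6] -> [6, 17]
  Merge [7] + [5] -> [5, 7]
  Merge [6, 17] + [5, 7] -> [5, 6, 7, 17]


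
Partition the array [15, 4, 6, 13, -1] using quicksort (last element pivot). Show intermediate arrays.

Partition 1: pivot=-1 at index 0 -> [-1, 4, 6, 13, 15]
Partition 2: pivot=15 at index 4 -> [-1, 4, 6, 13, 15]
Partition 3: pivot=13 at index 3 -> [-1, 4, 6, 13, 15]
Partition 4: pivot=6 at index 2 -> [-1, 4, 6, 13, 15]


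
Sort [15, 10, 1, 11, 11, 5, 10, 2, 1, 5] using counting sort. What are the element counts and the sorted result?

Count array: [0, 2, 1, 0, 0, 2, 0, 0, 0, 0, 2, 2, 0, 0, 0, 1]
(count[i] = number of elements equal to i)
Cumulative count: [0, 2, 3, 3, 3, 5, 5, 5, 5, 5, 7, 9, 9, 9, 9, 10]
Sorted: [1, 1, 2, 5, 5, 10, 10, 11, 11, 15]


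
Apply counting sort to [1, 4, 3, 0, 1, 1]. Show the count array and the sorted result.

Count array: [1, 3, 0, 1, 1]
(count[i] = number of elements equal to i)
Cumulative count: [1, 4, 4, 5, 6]
Sorted: [0, 1, 1, 1, 3, 4]


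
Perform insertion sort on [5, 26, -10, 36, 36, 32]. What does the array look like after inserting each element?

First element 5 is already 'sorted'
Insert 26: shifted 0 elements -> [5, 26, -10, 36, 36, 32]
Insert -10: shifted 2 elements -> [-10, 5, 26, 36, 36, 32]
Insert 36: shifted 0 elements -> [-10, 5, 26, 36, 36, 32]
Insert 36: shifted 0 elements -> [-10, 5, 26, 36, 36, 32]
Insert 32: shifted 2 elements -> [-10, 5, 26, 32, 36, 36]


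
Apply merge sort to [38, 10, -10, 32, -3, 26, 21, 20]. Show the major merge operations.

Divide and conquer:
  Merge [38] + [10] -> [10, 38]
  Merge [-10] + [32] -> [-10, 32]
  Merge [10, 38] + [-10, 32] -> [-10, 10, 32, 38]
  Merge [-3] + [26] -> [-3, 26]
  Merge [21] + [20] -> [20, 21]
  Merge [-3, 26] + [20, 21] -> [-3, 20, 21, 26]
  Merge [-10, 10, 32, 38] + [-3, 20, 21, 26] -> [-10, -3, 10, 20, 21, 26, 32, 38]


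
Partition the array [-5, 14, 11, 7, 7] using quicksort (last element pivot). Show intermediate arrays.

Partition 1: pivot=7 at index 2 -> [-5, 7, 7, 14, 11]
Partition 2: pivot=7 at index 1 -> [-5, 7, 7, 14, 11]
Partition 3: pivot=11 at index 3 -> [-5, 7, 7, 11, 14]


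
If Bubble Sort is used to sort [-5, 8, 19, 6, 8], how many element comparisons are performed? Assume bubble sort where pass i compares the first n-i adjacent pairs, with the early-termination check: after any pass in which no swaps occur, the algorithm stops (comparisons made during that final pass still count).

Pass 1: compare adjacent pairs (0,1)..(3,4) = 4 comparison(s), 2 swap(s) -> [-5, 8, 6, 8, 19]
Pass 2: compare adjacent pairs (0,1)..(2,3) = 3 comparison(s), 1 swap(s) -> [-5, 6, 8, 8, 19]
Pass 3: compare adjacent pairs (0,1)..(1,2) = 2 comparison(s), 0 swap(s) -> [-5, 6, 8, 8, 19]
No swaps in this pass, so bubble sort stops here.
Total comparisons: 4 + 3 + 2 = 9


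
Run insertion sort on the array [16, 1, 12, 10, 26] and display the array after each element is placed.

First element 16 is already 'sorted'
Insert 1: shifted 1 elements -> [1, 16, 12, 10, 26]
Insert 12: shifted 1 elements -> [1, 12, 16, 10, 26]
Insert 10: shifted 2 elements -> [1, 10, 12, 16, 26]
Insert 26: shifted 0 elements -> [1, 10, 12, 16, 26]


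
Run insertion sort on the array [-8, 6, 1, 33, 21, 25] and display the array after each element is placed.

First element -8 is already 'sorted'
Insert 6: shifted 0 elements -> [-8, 6, 1, 33, 21, 25]
Insert 1: shifted 1 elements -> [-8, 1, 6, 33, 21, 25]
Insert 33: shifted 0 elements -> [-8, 1, 6, 33, 21, 25]
Insert 21: shifted 1 elements -> [-8, 1, 6, 21, 33, 25]
Insert 25: shifted 1 elements -> [-8, 1, 6, 21, 25, 33]


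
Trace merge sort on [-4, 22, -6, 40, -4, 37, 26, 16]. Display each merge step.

Divide and conquer:
  Merge [-4] + [22] -> [-4, 22]
  Merge [-6] + [40] -> [-6, 40]
  Merge [-4, 22] + [-6, 40] -> [-6, -4, 22, 40]
  Merge [-4] + [37] -> [-4, 37]
  Merge [26] + [16] -> [16, 26]
  Merge [-4, 37] + [16, 26] -> [-4, 16, 26, 37]
  Merge [-6, -4, 22, 40] + [-4, 16, 26, 37] -> [-6, -4, -4, 16, 22, 26, 37, 40]


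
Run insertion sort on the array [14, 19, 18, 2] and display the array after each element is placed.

First element 14 is already 'sorted'
Insert 19: shifted 0 elements -> [14, 19, 18, 2]
Insert 18: shifted 1 elements -> [14, 18, 19, 2]
Insert 2: shifted 3 elements -> [2, 14, 18, 19]


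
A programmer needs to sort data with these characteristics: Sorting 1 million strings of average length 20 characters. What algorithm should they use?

Best choice: MSD radix sort or Mergesort
Reason: MSD radix sort is a non-comparison sort that buckets the strings by successive character positions, running in time proportional to the total number of characters examined rather than O(n log n) string comparisons; mergesort is a stable O(n log n)-comparison alternative that works for arbitrary variable-length keys


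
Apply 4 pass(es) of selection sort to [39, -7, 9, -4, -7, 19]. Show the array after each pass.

Pass 1: Select minimum -7 at index 1, swap -> [-7, 39, 9, -4, -7, 19]
Pass 2: Select minimum -7 at index 4, swap -> [-7, -7, 9, -4, 39, 19]
Pass 3: Select minimum -4 at index 3, swap -> [-7, -7, -4, 9, 39, 19]
Pass 4: Select minimum 9 at index 3, swap -> [-7, -7, -4, 9, 39, 19]


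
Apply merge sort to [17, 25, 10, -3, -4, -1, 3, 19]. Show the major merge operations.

Divide and conquer:
  Merge [17] + [25] -> [17, 25]
  Merge [10] + [-3] -> [-3, 10]
  Merge [17, 25] + [-3, 10] -> [-3, 10, 17, 25]
  Merge [-4] + [-1] -> [-4, -1]
  Merge [3] + [19] -> [3, 19]
  Merge [-4, -1] + [3, 19] -> [-4, -1, 3, 19]
  Merge [-3, 10, 17, 25] + [-4, -1, 3, 19] -> [-4, -3, -1, 3, 10, 17, 19, 25]


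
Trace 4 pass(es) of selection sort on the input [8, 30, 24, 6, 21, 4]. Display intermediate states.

Pass 1: Select minimum 4 at index 5, swap -> [4, 30, 24, 6, 21, 8]
Pass 2: Select minimum 6 at index 3, swap -> [4, 6, 24, 30, 21, 8]
Pass 3: Select minimum 8 at index 5, swap -> [4, 6, 8, 30, 21, 24]
Pass 4: Select minimum 21 at index 4, swap -> [4, 6, 8, 21, 30, 24]
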